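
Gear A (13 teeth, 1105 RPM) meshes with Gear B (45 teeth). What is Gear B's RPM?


Gear ratio = 13:45 = 13:45
RPM_B = RPM_A × (teeth_A / teeth_B)
= 1105 × (13/45)
= 319.2 RPM

319.2 RPM


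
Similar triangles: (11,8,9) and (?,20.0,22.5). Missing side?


Scale factor = 20.0/8 = 2.5
Missing side = 11 × 2.5
= 27.5

27.5


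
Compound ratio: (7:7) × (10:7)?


Compound ratio = (7×10) : (7×7)
= 70:49
GCD = 7
= 10:7

10:7


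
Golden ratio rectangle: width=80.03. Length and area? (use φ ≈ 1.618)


φ = (1 + √5) / 2 ≈ 1.618
Length = width × φ = 80.03 × 1.618 = 129.48854
≈ 129.49
Area = width × length = 80.03 × 129.48854 = 10362.9678562 ≈ 10362.97
= Length: 129.49, Area: 10362.97

Length: 129.49, Area: 10362.97


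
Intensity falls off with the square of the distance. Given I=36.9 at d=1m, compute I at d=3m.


I₁d₁² = I₂d₂²
I₂ = I₁ × (d₁/d₂)²
= 36.9 × (1/3)²
= 36.9 × 1/9
= 36.9/9
= 4.1000

4.1000


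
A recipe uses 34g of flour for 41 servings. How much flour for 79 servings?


Direct proportion: y/x = constant
k = 34/41 ≈ 0.8293
y₂ = k × 79 = 34 × 79 / 41 = 2686/41
≈ 65.51

65.51


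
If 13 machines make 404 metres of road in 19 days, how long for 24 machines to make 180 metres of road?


Days ∝ work / workers, so d₂ = d₁ × (m₁/m₂) × (w₂/w₁)
Workers factor (inverse): 13/24 ≈ 0.5417
Work factor (direct): 180/404 ≈ 0.4455
d₂ = 19 × 13/24 × 180/404 = (19 × 13 × 180) / (24 × 404) = 44460/9696
≈ 4.59 days

4.59 days


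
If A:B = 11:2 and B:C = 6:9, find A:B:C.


Match B: multiply A:B by 6 → 66:12
Multiply B:C by 2 → 12:18
Combined: 66:12:18
GCD = 6
= 11:2:3

11:2:3


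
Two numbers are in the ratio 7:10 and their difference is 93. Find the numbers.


Let A = 7k, B = 10k.
10k - 7k = 93
3k = 93 → k = 93/3 = 31
A = 7×31 = 217, B = 10×31 = 310
= A = 217, B = 310

A = 217, B = 310


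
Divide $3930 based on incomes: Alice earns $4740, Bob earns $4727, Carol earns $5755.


Total income = 4740 + 4727 + 5755 = $15222
Alice: $3930 × 4740/15222 = $1223.77
Bob: $3930 × 4727/15222 = $1220.41
Carol: $3930 × 5755/15222 = $1485.82
= Alice: $1223.77, Bob: $1220.41, Carol: $1485.82

Alice: $1223.77, Bob: $1220.41, Carol: $1485.82


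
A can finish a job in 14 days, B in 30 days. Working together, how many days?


Rate of A = 1/14 per day
Rate of B = 1/30 per day
Combined rate = 1/14 + 1/30 = 44/420 ≈ 0.1048 per day
Days = 1 / combined rate = 420/44
≈ 9.55 days

9.55 days


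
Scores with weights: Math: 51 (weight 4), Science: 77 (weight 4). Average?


Numerator = 51×4 + 77×4
= 204 + 308
= 512
Total weight = 8
Weighted avg = 512/8
= 64.00

64.00


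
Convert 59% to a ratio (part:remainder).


59% means 59 parts out of 100; remainder = 41
Part : remainder = 59:41
GCD = 1
= 59:41

59:41


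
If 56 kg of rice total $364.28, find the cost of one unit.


Unit rate = total / quantity
= 364.28 / 56
= $6.51 per unit

$6.51 per unit


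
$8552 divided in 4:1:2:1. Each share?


Total parts = 4 + 1 + 2 + 1 = 8
Part 1: 8552 × 4/8 = 4276.00
Part 2: 8552 × 1/8 = 1069.00
Part 3: 8552 × 2/8 = 2138.00
Part 4: 8552 × 1/8 = 1069.00
= Part 1: $4276.00, Part 2: $1069.00, Part 3: $2138.00, Part 4: $1069.00

Part 1: $4276.00, Part 2: $1069.00, Part 3: $2138.00, Part 4: $1069.00


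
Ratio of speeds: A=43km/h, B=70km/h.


Ratio = 43:70
GCD = 1
Simplified = 43:70
Time ratio (same distance) = 70:43
Speed ratio = 43:70

43:70


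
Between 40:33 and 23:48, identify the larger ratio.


40/33 = 1.2121
23/48 = 0.4792
1.2121 > 0.4792, so 40:33 is greater
= 40:33

40:33


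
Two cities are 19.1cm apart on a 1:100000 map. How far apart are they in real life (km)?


Real distance = map distance × scale
= 19.1cm × 100000
= 1910000 cm = 19100.0 m
= 19.100 km

19.100 km


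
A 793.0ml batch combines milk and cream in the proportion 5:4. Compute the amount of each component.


Total parts = 5 + 4 = 9
milk: 793.0 × 5/9 = 440.6ml
cream: 793.0 × 4/9 = 352.4ml
= 440.6ml and 352.4ml

440.6ml and 352.4ml


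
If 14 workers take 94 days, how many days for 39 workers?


Inverse proportion: x × y = constant
k = 14 × 94 = 1316
y₂ = k / 39 = 1316 / 39
= 33.74

33.74


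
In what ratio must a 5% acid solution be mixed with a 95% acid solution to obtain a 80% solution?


Let x parts of 5% mix with y parts of 95%.
5x + 95y = 80(x + y)
5x + 95y = 80x + 80y
x(5 - 80) = y(80 - 95)
x/y = (95 - 80)/(80 - 5) = 15/75
Simplify: 1:5
= 1:5

1:5


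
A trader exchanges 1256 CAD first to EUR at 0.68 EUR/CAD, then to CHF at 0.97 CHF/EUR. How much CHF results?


Step 1: 1256 CAD × 0.68 = 854.08 EUR
Step 2: 854.08 EUR × 0.97 = 828.46 CHF
Implied rate CAD→CHF = 0.68 × 0.97 = 0.6596
= 828.46 CHF

828.46 CHF


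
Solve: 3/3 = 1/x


Cross multiply: 3 × x = 3 × 1
3x = 3
x = 3 / 3
= 1.00

1.00


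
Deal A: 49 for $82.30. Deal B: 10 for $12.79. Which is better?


Deal A: $82.30/49 = $1.6796/unit
Deal B: $12.79/10 = $1.2790/unit
B is cheaper per unit
= Deal B

Deal B


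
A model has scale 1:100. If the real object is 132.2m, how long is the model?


Model size = real / scale
= 132.2 / 100
= 1.3220 m

1.3220 m


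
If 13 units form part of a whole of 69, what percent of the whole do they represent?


Percentage = (part / whole) × 100
= (13 / 69) × 100
≈ 18.84%

18.84%


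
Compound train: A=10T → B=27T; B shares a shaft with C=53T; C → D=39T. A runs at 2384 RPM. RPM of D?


Stage 1: RPM_B = RPM_A × t_A/t_B = 2384 × 10/27 = 23840/27 ≈ 882.96
B and C share a shaft → RPM_C = RPM_B
Stage 2: RPM_D = RPM_C × t_C/t_D = RPM_A × (t_A×t_C)/(t_B×t_D)
Overall ratio = (10×53)/(27×39) = 530/1053
RPM_D = 2384 × 530/1053 = 1263520/1053
≈ 1199.92 RPM

1199.92 RPM


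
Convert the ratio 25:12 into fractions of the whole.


Total parts = 25 + 12 = 37
First part: 25/37 = 25/37
Second part: 12/37 = 12/37
= 25/37 and 12/37

25/37 and 12/37


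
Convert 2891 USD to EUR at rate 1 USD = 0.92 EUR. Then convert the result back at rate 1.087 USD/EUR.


Amount × rate = 2891 × 0.92 = 2659.72 EUR
Round-trip: 2659.72 × 1.087 = 2891.12 USD
= 2659.72 EUR, then 2891.12 USD

2659.72 EUR, then 2891.12 USD


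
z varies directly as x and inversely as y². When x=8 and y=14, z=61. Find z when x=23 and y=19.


z = k·x/y²
Solve for k using the known point: k = z·y²/x = 61×196/8 = 11956/8 = 1494.5000
Now evaluate at x=23, y=19:
z = k × 23 / 361 = (11956 × 23) / (8 × 361) = 274988/2888
≈ 95.2175

95.2175


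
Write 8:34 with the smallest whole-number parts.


GCD(8, 34) = 2
8/2 : 34/2
= 4:17

4:17


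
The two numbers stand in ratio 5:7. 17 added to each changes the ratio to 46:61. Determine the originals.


Let A = 5k, B = 7k.
(5k + 17) / (7k + 17) = 46/61
Cross-multiply: 61(5k + 17) = 46(7k + 17)
305k + 1037 = 322k + 782
305k - 322k = 782 - 1037
-17k = -255
k = -255/-17 = 15
A = 5×15 = 75, B = 7×15 = 105
= A = 75, B = 105

A = 75, B = 105


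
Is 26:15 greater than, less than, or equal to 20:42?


26/15 = 1.7333
20/42 = 0.4762
1.7333 > 0.4762, so 26:15 is greater
= greater than

greater than


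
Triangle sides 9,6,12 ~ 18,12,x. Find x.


Scale factor = 18/9 = 2
Missing side = 12 × 2
= 24.0

24.0


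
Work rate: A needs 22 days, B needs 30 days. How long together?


Rate of A = 1/22 per day
Rate of B = 1/30 per day
Combined rate = 1/22 + 1/30 = 52/660 ≈ 0.0788 per day
Days = 1 / combined rate = 660/52
≈ 12.69 days

12.69 days


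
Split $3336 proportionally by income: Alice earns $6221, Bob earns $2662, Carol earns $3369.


Total income = 6221 + 2662 + 3369 = $12252
Alice: $3336 × 6221/12252 = $1693.87
Bob: $3336 × 2662/12252 = $724.81
Carol: $3336 × 3369/12252 = $917.32
= Alice: $1693.87, Bob: $724.81, Carol: $917.32

Alice: $1693.87, Bob: $724.81, Carol: $917.32


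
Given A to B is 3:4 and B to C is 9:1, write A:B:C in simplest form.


Match B: multiply A:B by 9 → 27:36
Multiply B:C by 4 → 36:4
Combined: 27:36:4
GCD = 1
= 27:36:4

27:36:4


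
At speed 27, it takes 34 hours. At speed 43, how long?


Inverse proportion: x × y = constant
k = 27 × 34 = 918
y₂ = k / 43 = 918 / 43
= 21.35

21.35


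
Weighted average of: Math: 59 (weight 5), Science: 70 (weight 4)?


Numerator = 59×5 + 70×4
= 295 + 280
= 575
Total weight = 9
Weighted avg = 575/9
= 63.89

63.89


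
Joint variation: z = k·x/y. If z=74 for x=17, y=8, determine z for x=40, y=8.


z = k·x/y
Solve for k using the known point: k = z·y/x = 74×8/17 = 592/17 ≈ 34.8235
Now evaluate at x=40, y=8:
z = k × 40 / 8 = (592 × 40) / (17 × 8) = 23680/136
≈ 174.1176

174.1176


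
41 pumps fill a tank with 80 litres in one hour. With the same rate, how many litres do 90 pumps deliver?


Direct proportion: y/x = constant
k = 80/41 ≈ 1.9512
y₂ = k × 90 = 80 × 90 / 41 = 7200/41
≈ 175.61

175.61


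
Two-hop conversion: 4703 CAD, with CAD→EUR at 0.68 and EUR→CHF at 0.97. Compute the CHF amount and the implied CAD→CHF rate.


Step 1: 4703 CAD × 0.68 = 3198.04 EUR
Step 2: 3198.04 EUR × 0.97 = 3102.10 CHF
Implied rate CAD→CHF = 0.68 × 0.97 = 0.6596
= 3102.10 CHF; implied rate 0.6596 CHF/CAD

3102.10 CHF; implied rate 0.6596 CHF/CAD


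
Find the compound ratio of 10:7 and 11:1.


Compound ratio = (10×11) : (7×1)
= 110:7
GCD = 1
= 110:7

110:7


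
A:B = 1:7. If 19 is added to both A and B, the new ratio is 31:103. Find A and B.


Let A = 1k, B = 7k.
(1k + 19) / (7k + 19) = 31/103
Cross-multiply: 103(1k + 19) = 31(7k + 19)
103k + 1957 = 217k + 589
103k - 217k = 589 - 1957
-114k = -1368
k = -1368/-114 = 12
A = 1×12 = 12, B = 7×12 = 84
= A = 12, B = 84

A = 12, B = 84


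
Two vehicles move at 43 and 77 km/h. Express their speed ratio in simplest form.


Ratio = 43:77
GCD = 1
Simplified = 43:77
Time ratio (same distance) = 77:43
Speed ratio = 43:77

43:77


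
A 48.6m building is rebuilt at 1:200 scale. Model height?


Model size = real / scale
= 48.6 / 200
= 0.2430 m

0.2430 m


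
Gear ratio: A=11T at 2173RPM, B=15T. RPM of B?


Gear ratio = 11:15 = 11:15
RPM_B = RPM_A × (teeth_A / teeth_B)
= 2173 × (11/15)
= 1593.5 RPM

1593.5 RPM


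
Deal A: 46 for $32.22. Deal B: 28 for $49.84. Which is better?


Deal A: $32.22/46 = $0.7004/unit
Deal B: $49.84/28 = $1.7800/unit
A is cheaper per unit
= Deal A

Deal A


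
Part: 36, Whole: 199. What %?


Percentage = (part / whole) × 100
= (36 / 199) × 100
≈ 18.09%

18.09%


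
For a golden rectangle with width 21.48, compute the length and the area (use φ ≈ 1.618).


φ = (1 + √5) / 2 ≈ 1.618
Length = width × φ = 21.48 × 1.618 = 34.75464
≈ 34.75
Area = width × length = 21.48 × 34.75464 = 746.5296672 ≈ 746.53
= Length: 34.75, Area: 746.53

Length: 34.75, Area: 746.53


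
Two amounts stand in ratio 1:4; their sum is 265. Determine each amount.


Let A = 1k, B = 4k.
1k + 4k = 265
5k = 265 → k = 265/5 = 53
A = 1×53 = 53, B = 4×53 = 212
= A = 53, B = 212

A = 53, B = 212


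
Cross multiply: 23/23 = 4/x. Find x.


Cross multiply: 23 × x = 23 × 4
23x = 92
x = 92 / 23
= 4.00

4.00


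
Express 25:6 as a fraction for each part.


Total parts = 25 + 6 = 31
First part: 25/31 = 25/31
Second part: 6/31 = 6/31
= 25/31 and 6/31

25/31 and 6/31


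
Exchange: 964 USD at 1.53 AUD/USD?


Amount × rate = 964 × 1.53
= 1474.92 AUD

1474.92 AUD


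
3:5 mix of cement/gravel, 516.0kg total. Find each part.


Total parts = 3 + 5 = 8
cement: 516.0 × 3/8 = 193.5kg
gravel: 516.0 × 5/8 = 322.5kg
= 193.5kg and 322.5kg

193.5kg and 322.5kg


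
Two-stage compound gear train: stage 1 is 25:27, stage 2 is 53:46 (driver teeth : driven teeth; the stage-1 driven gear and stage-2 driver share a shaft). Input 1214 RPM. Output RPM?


Stage 1: RPM_B = RPM_A × t_A/t_B = 1214 × 25/27 = 30350/27 ≈ 1124.07
B and C share a shaft → RPM_C = RPM_B
Stage 2: RPM_D = RPM_C × t_C/t_D = RPM_A × (t_A×t_C)/(t_B×t_D)
Overall ratio = (25×53)/(27×46) = 1325/1242
RPM_D = 1214 × 1325/1242 = 1608550/1242
≈ 1295.13 RPM

1295.13 RPM


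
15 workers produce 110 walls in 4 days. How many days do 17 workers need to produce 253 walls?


Days ∝ work / workers, so d₂ = d₁ × (m₁/m₂) × (w₂/w₁)
Workers factor (inverse): 15/17 ≈ 0.8824
Work factor (direct): 253/110 = 2.3000
d₂ = 4 × 15/17 × 253/110 = (4 × 15 × 253) / (17 × 110) = 15180/1870
≈ 8.12 days

8.12 days


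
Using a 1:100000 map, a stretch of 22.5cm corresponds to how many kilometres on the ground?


Real distance = map distance × scale
= 22.5cm × 100000
= 2250000 cm = 22500.0 m
= 22.500 km

22.500 km


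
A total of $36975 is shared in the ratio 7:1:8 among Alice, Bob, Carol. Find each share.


Total parts = 7 + 1 + 8 = 16
Alice: 36975 × 7/16 = 16176.56
Bob: 36975 × 1/16 = 2310.94
Carol: 36975 × 8/16 = 18487.50
= Alice: $16176.56, Bob: $2310.94, Carol: $18487.50

Alice: $16176.56, Bob: $2310.94, Carol: $18487.50


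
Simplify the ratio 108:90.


GCD(108, 90) = 18
108/18 : 90/18
= 6:5

6:5


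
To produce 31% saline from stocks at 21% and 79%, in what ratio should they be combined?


Let x parts of 21% mix with y parts of 79%.
21x + 79y = 31(x + y)
21x + 79y = 31x + 31y
x(21 - 31) = y(31 - 79)
x/y = (79 - 31)/(31 - 21) = 48/10
Simplify: 24:5
= 24:5

24:5


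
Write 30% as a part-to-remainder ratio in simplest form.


30% means 30 parts out of 100; remainder = 70
Part : remainder = 30:70
GCD = 10
= 3:7

3:7


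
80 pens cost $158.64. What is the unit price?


Unit rate = total / quantity
= 158.64 / 80
= $1.98 per unit

$1.98 per unit


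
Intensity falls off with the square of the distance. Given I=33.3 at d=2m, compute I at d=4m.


I₁d₁² = I₂d₂²
I₂ = I₁ × (d₁/d₂)²
= 33.3 × (2/4)²
= 33.3 × 4/16
= 133.2/16
= 8.3250

8.3250


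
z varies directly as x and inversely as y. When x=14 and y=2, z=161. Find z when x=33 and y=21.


z = k·x/y
Solve for k using the known point: k = z·y/x = 161×2/14 = 322/14 = 23.0000
Now evaluate at x=33, y=21:
z = k × 33 / 21 = (322 × 33) / (14 × 21) = 10626/294
≈ 36.1429

36.1429


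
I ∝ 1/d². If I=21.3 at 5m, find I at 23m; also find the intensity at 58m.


I₁d₁² = I₂d₂²
I at 23m = 21.3 × (5/23)² = 21.3 × 25/529 = 532.5/529 ≈ 1.0066
I at 58m = 21.3 × (5/58)² = 21.3 × 25/3364 = 532.5/3364 ≈ 0.1583
= 1.0066 and 0.1583

1.0066 and 0.1583


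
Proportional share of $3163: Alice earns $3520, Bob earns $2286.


Total income = 3520 + 2286 = $5806
Alice: $3163 × 3520/5806 = $1917.63
Bob: $3163 × 2286/5806 = $1245.37
= Alice: $1917.63, Bob: $1245.37

Alice: $1917.63, Bob: $1245.37


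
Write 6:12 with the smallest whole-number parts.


GCD(6, 12) = 6
6/6 : 12/6
= 1:2

1:2


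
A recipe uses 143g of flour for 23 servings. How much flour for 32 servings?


Direct proportion: y/x = constant
k = 143/23 ≈ 6.2174
y₂ = k × 32 = 143 × 32 / 23 = 4576/23
≈ 198.96

198.96


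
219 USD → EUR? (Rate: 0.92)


Amount × rate = 219 × 0.92
= 201.48 EUR

201.48 EUR


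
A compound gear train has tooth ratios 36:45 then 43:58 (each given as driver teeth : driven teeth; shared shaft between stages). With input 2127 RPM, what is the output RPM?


Stage 1: RPM_B = RPM_A × t_A/t_B = 2127 × 36/45 = 76572/45 = 1701.60
B and C share a shaft → RPM_C = RPM_B
Stage 2: RPM_D = RPM_C × t_C/t_D = RPM_A × (t_A×t_C)/(t_B×t_D)
Overall ratio = (36×43)/(45×58) = 1548/2610
RPM_D = 2127 × 1548/2610 = 3292596/2610
≈ 1261.53 RPM

1261.53 RPM


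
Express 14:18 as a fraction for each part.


Total parts = 14 + 18 = 32
First part: 14/32 = 7/16
Second part: 18/32 = 9/16
= 7/16 and 9/16

7/16 and 9/16


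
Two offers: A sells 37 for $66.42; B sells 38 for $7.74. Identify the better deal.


Deal A: $66.42/37 = $1.7951/unit
Deal B: $7.74/38 = $0.2037/unit
B is cheaper per unit
= Deal B

Deal B


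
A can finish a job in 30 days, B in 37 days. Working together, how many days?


Rate of A = 1/30 per day
Rate of B = 1/37 per day
Combined rate = 1/30 + 1/37 = 67/1110 ≈ 0.0604 per day
Days = 1 / combined rate = 1110/67
≈ 16.57 days

16.57 days


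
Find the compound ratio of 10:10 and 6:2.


Compound ratio = (10×6) : (10×2)
= 60:20
GCD = 20
= 3:1

3:1


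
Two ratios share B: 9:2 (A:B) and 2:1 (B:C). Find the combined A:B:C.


Match B: multiply A:B by 2 → 18:4
Multiply B:C by 2 → 4:2
Combined: 18:4:2
GCD = 2
= 9:2:1

9:2:1


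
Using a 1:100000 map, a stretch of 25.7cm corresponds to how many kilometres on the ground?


Real distance = map distance × scale
= 25.7cm × 100000
= 2570000 cm = 25700.0 m
= 25.700 km

25.700 km


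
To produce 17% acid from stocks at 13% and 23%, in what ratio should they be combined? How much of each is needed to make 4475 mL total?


Let x parts of 13% mix with y parts of 23%.
13x + 23y = 17(x + y)
13x + 23y = 17x + 17y
x(13 - 17) = y(17 - 23)
x/y = (23 - 17)/(17 - 13) = 6/4
Simplify: 3:2
Total parts = 5; one part = 4475/5 = 895.00 mL
13% solution: 3×895.00 = 2685.00 mL
23% solution: 2×895.00 = 1790.00 mL
= ratio 3:2; 2685.00 mL and 1790.00 mL

ratio 3:2; 2685.00 mL and 1790.00 mL


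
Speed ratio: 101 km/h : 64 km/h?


Ratio = 101:64
GCD = 1
Simplified = 101:64
Time ratio (same distance) = 64:101
Speed ratio = 101:64

101:64


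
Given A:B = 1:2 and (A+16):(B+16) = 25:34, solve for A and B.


Let A = 1k, B = 2k.
(1k + 16) / (2k + 16) = 25/34
Cross-multiply: 34(1k + 16) = 25(2k + 16)
34k + 544 = 50k + 400
34k - 50k = 400 - 544
-16k = -144
k = -144/-16 = 9
A = 1×9 = 9, B = 2×9 = 18
= A = 9, B = 18

A = 9, B = 18


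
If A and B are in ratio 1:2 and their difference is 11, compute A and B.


Let A = 1k, B = 2k.
2k - 1k = 11
1k = 11 → k = 11/1 = 11
A = 1×11 = 11, B = 2×11 = 22
= A = 11, B = 22

A = 11, B = 22


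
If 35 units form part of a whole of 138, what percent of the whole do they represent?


Percentage = (part / whole) × 100
= (35 / 138) × 100
≈ 25.36%

25.36%


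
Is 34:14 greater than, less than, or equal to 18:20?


34/14 = 2.4286
18/20 = 0.9000
2.4286 > 0.9000, so 34:14 is greater
= greater than

greater than


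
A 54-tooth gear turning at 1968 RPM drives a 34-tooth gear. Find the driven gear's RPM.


Gear ratio = 54:34 = 27:17
RPM_B = RPM_A × (teeth_A / teeth_B)
= 1968 × (54/34)
= 3125.6 RPM

3125.6 RPM


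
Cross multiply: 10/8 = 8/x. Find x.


Cross multiply: 10 × x = 8 × 8
10x = 64
x = 64 / 10
= 6.40

6.40


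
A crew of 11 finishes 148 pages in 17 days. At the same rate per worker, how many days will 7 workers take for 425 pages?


Days ∝ work / workers, so d₂ = d₁ × (m₁/m₂) × (w₂/w₁)
Workers factor (inverse): 11/7 ≈ 1.5714
Work factor (direct): 425/148 ≈ 2.8716
d₂ = 17 × 11/7 × 425/148 = (17 × 11 × 425) / (7 × 148) = 79475/1036
≈ 76.71 days

76.71 days


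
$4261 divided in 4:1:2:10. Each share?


Total parts = 4 + 1 + 2 + 10 = 17
Part 1: 4261 × 4/17 = 1002.59
Part 2: 4261 × 1/17 = 250.65
Part 3: 4261 × 2/17 = 501.29
Part 4: 4261 × 10/17 = 2506.47
= Part 1: $1002.59, Part 2: $250.65, Part 3: $501.29, Part 4: $2506.47

Part 1: $1002.59, Part 2: $250.65, Part 3: $501.29, Part 4: $2506.47


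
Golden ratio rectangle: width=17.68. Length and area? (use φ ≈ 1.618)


φ = (1 + √5) / 2 ≈ 1.618
Length = width × φ = 17.68 × 1.618 = 28.60624
≈ 28.61
Area = width × length = 17.68 × 28.60624 = 505.7583232 ≈ 505.76
= Length: 28.61, Area: 505.76

Length: 28.61, Area: 505.76


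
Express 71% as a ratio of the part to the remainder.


71% means 71 parts out of 100; remainder = 29
Part : remainder = 71:29
GCD = 1
= 71:29

71:29


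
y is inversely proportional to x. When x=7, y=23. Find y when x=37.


Inverse proportion: x × y = constant
k = 7 × 23 = 161
y₂ = k / 37 = 161 / 37
= 4.35

4.35


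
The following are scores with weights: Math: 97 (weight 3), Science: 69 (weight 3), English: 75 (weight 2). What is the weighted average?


Numerator = 97×3 + 69×3 + 75×2
= 291 + 207 + 150
= 648
Total weight = 8
Weighted avg = 648/8
= 81.00

81.00


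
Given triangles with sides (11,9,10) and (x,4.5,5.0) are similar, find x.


Scale factor = 4.5/9 = 0.5
Missing side = 11 × 0.5
= 5.5

5.5


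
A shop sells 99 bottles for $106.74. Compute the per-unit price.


Unit rate = total / quantity
= 106.74 / 99
= $1.08 per unit

$1.08 per unit


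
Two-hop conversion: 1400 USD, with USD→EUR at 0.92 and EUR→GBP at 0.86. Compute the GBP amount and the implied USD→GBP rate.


Step 1: 1400 USD × 0.92 = 1288.00 EUR
Step 2: 1288.00 EUR × 0.86 = 1107.68 GBP
Implied rate USD→GBP = 0.92 × 0.86 = 0.7912
= 1107.68 GBP; implied rate 0.7912 GBP/USD

1107.68 GBP; implied rate 0.7912 GBP/USD


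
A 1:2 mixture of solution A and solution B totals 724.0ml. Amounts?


Total parts = 1 + 2 = 3
solution A: 724.0 × 1/3 = 241.3ml
solution B: 724.0 × 2/3 = 482.7ml
= 241.3ml and 482.7ml

241.3ml and 482.7ml


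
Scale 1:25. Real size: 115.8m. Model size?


Model size = real / scale
= 115.8 / 25
= 4.6320 m

4.6320 m


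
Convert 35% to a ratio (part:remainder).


35% means 35 parts out of 100; remainder = 65
Part : remainder = 35:65
GCD = 5
= 7:13

7:13


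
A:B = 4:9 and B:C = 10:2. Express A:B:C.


Match B: multiply A:B by 10 → 40:90
Multiply B:C by 9 → 90:18
Combined: 40:90:18
GCD = 2
= 20:45:9

20:45:9


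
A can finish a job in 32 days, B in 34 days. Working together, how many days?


Rate of A = 1/32 per day
Rate of B = 1/34 per day
Combined rate = 1/32 + 1/34 = 66/1088 ≈ 0.0607 per day
Days = 1 / combined rate = 1088/66
≈ 16.48 days

16.48 days


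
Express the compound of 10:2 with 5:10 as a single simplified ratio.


Compound ratio = (10×5) : (2×10)
= 50:20
GCD = 10
= 5:2

5:2


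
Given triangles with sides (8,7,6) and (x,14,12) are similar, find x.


Scale factor = 14/7 = 2
Missing side = 8 × 2
= 16.0

16.0


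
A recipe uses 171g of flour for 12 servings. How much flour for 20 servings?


Direct proportion: y/x = constant
k = 171/12 = 14.2500
y₂ = k × 20 = 171 × 20 / 12 = 3420/12
= 285.00

285.00


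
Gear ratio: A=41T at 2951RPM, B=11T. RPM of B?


Gear ratio = 41:11 = 41:11
RPM_B = RPM_A × (teeth_A / teeth_B)
= 2951 × (41/11)
= 10999.2 RPM

10999.2 RPM


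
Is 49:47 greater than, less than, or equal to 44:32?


49/47 = 1.0426
44/32 = 1.3750
1.0426 < 1.3750, so 49:47 is less
= less than

less than


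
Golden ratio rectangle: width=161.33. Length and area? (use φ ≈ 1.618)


φ = (1 + √5) / 2 ≈ 1.618
Length = width × φ = 161.33 × 1.618 = 261.03194
≈ 261.03
Area = width × length = 161.33 × 261.03194 = 42112.2828802 ≈ 42112.28
= Length: 261.03, Area: 42112.28

Length: 261.03, Area: 42112.28


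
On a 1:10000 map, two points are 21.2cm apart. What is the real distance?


Real distance = map distance × scale
= 21.2cm × 10000
= 212000 cm = 2120.0 m
= 2.120 km

2.120 km


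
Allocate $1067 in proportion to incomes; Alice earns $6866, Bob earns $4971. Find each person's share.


Total income = 6866 + 4971 = $11837
Alice: $1067 × 6866/11837 = $618.91
Bob: $1067 × 4971/11837 = $448.09
= Alice: $618.91, Bob: $448.09

Alice: $618.91, Bob: $448.09


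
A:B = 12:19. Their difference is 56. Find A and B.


Let A = 12k, B = 19k.
19k - 12k = 56
7k = 56 → k = 56/7 = 8
A = 12×8 = 96, B = 19×8 = 152
= A = 96, B = 152

A = 96, B = 152


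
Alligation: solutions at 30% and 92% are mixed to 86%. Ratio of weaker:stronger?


Let x parts of 30% mix with y parts of 92%.
30x + 92y = 86(x + y)
30x + 92y = 86x + 86y
x(30 - 86) = y(86 - 92)
x/y = (92 - 86)/(86 - 30) = 6/56
Simplify: 3:28
= 3:28

3:28


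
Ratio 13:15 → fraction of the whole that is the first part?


Total parts = 13 + 15 = 28
First part: 13/28 = 13/28
= 13/28

13/28


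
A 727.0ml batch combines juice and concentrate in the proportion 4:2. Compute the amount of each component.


Total parts = 4 + 2 = 6
juice: 727.0 × 4/6 = 484.7ml
concentrate: 727.0 × 2/6 = 242.3ml
= 484.7ml and 242.3ml

484.7ml and 242.3ml


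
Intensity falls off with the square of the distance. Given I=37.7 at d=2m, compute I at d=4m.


I₁d₁² = I₂d₂²
I₂ = I₁ × (d₁/d₂)²
= 37.7 × (2/4)²
= 37.7 × 4/16
= 150.8/16
= 9.4250

9.4250


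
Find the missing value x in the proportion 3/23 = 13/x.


Cross multiply: 3 × x = 23 × 13
3x = 299
x = 299 / 3
= 99.67

99.67


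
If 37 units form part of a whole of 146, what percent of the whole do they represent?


Percentage = (part / whole) × 100
= (37 / 146) × 100
≈ 25.34%

25.34%


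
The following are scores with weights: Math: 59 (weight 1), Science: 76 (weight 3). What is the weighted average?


Numerator = 59×1 + 76×3
= 59 + 228
= 287
Total weight = 4
Weighted avg = 287/4
= 71.75

71.75


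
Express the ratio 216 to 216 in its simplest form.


GCD(216, 216) = 216
216/216 : 216/216
= 1:1

1:1


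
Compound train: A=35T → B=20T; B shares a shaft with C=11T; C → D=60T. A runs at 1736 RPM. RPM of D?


Stage 1: RPM_B = RPM_A × t_A/t_B = 1736 × 35/20 = 60760/20 = 3038.00
B and C share a shaft → RPM_C = RPM_B
Stage 2: RPM_D = RPM_C × t_C/t_D = RPM_A × (t_A×t_C)/(t_B×t_D)
Overall ratio = (35×11)/(20×60) = 385/1200
RPM_D = 1736 × 385/1200 = 668360/1200
≈ 556.97 RPM

556.97 RPM


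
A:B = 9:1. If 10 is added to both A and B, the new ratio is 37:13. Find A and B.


Let A = 9k, B = 1k.
(9k + 10) / (1k + 10) = 37/13
Cross-multiply: 13(9k + 10) = 37(1k + 10)
117k + 130 = 37k + 370
117k - 37k = 370 - 130
80k = 240
k = 240/80 = 3
A = 9×3 = 27, B = 1×3 = 3
= A = 27, B = 3

A = 27, B = 3


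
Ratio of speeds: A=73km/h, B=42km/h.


Ratio = 73:42
GCD = 1
Simplified = 73:42
Time ratio (same distance) = 42:73
Speed ratio = 73:42

73:42


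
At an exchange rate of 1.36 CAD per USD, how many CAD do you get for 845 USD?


Amount × rate = 845 × 1.36
= 1149.20 CAD

1149.20 CAD


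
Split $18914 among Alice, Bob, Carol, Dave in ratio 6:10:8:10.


Total parts = 6 + 10 + 8 + 10 = 34
Alice: 18914 × 6/34 = 3337.76
Bob: 18914 × 10/34 = 5562.94
Carol: 18914 × 8/34 = 4450.35
Dave: 18914 × 10/34 = 5562.94
= Alice: $3337.76, Bob: $5562.94, Carol: $4450.35, Dave: $5562.94

Alice: $3337.76, Bob: $5562.94, Carol: $4450.35, Dave: $5562.94


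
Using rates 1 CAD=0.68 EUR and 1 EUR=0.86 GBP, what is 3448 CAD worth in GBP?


Step 1: 3448 CAD × 0.68 = 2344.64 EUR
Step 2: 2344.64 EUR × 0.86 = 2016.39 GBP
Implied rate CAD→GBP = 0.68 × 0.86 = 0.5848
= 2016.39 GBP

2016.39 GBP


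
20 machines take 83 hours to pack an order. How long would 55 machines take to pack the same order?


Inverse proportion: x × y = constant
k = 20 × 83 = 1660
y₂ = k / 55 = 1660 / 55
= 30.18

30.18


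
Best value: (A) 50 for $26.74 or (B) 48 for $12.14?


Deal A: $26.74/50 = $0.5348/unit
Deal B: $12.14/48 = $0.2529/unit
B is cheaper per unit
= Deal B

Deal B


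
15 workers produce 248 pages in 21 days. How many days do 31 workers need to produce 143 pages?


Days ∝ work / workers, so d₂ = d₁ × (m₁/m₂) × (w₂/w₁)
Workers factor (inverse): 15/31 ≈ 0.4839
Work factor (direct): 143/248 ≈ 0.5766
d₂ = 21 × 15/31 × 143/248 = (21 × 15 × 143) / (31 × 248) = 45045/7688
≈ 5.86 days

5.86 days


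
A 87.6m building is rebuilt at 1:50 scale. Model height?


Model size = real / scale
= 87.6 / 50
= 1.7520 m

1.7520 m


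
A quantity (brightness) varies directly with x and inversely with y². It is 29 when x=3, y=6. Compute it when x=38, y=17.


z = k·x/y²
Solve for k using the known point: k = z·y²/x = 29×36/3 = 1044/3 = 348.0000
Now evaluate at x=38, y=17:
z = k × 38 / 289 = (1044 × 38) / (3 × 289) = 39672/867
≈ 45.7578

45.7578


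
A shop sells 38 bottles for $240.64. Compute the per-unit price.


Unit rate = total / quantity
= 240.64 / 38
= $6.33 per unit

$6.33 per unit


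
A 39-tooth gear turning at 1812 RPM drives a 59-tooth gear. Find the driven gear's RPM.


Gear ratio = 39:59 = 39:59
RPM_B = RPM_A × (teeth_A / teeth_B)
= 1812 × (39/59)
= 1197.8 RPM

1197.8 RPM


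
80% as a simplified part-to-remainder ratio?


80% means 80 parts out of 100; remainder = 20
Part : remainder = 80:20
GCD = 20
= 4:1

4:1


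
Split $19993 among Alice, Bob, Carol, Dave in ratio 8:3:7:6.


Total parts = 8 + 3 + 7 + 6 = 24
Alice: 19993 × 8/24 = 6664.33
Bob: 19993 × 3/24 = 2499.13
Carol: 19993 × 7/24 = 5831.29
Dave: 19993 × 6/24 = 4998.25
= Alice: $6664.33, Bob: $2499.13, Carol: $5831.29, Dave: $4998.25

Alice: $6664.33, Bob: $2499.13, Carol: $5831.29, Dave: $4998.25


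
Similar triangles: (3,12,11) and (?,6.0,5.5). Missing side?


Scale factor = 6.0/12 = 0.5
Missing side = 3 × 0.5
= 1.5

1.5


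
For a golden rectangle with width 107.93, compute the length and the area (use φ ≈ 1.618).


φ = (1 + √5) / 2 ≈ 1.618
Length = width × φ = 107.93 × 1.618 = 174.63074
≈ 174.63
Area = width × length = 107.93 × 174.63074 = 18847.8957682 ≈ 18847.90
= Length: 174.63, Area: 18847.90

Length: 174.63, Area: 18847.90


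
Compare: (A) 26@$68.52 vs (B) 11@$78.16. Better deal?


Deal A: $68.52/26 = $2.6354/unit
Deal B: $78.16/11 = $7.1055/unit
A is cheaper per unit
= Deal A

Deal A


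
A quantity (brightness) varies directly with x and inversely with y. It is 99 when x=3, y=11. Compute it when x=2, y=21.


z = k·x/y
Solve for k using the known point: k = z·y/x = 99×11/3 = 1089/3 = 363.0000
Now evaluate at x=2, y=21:
z = k × 2 / 21 = (1089 × 2) / (3 × 21) = 2178/63
≈ 34.5714

34.5714


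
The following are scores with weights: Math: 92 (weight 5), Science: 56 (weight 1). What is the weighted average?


Numerator = 92×5 + 56×1
= 460 + 56
= 516
Total weight = 6
Weighted avg = 516/6
= 86.00

86.00


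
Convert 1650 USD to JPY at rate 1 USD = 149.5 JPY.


Amount × rate = 1650 × 149.5
= 246675.00 JPY

246675.00 JPY


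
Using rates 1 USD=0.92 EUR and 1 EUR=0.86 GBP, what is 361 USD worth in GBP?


Step 1: 361 USD × 0.92 = 332.12 EUR
Step 2: 332.12 EUR × 0.86 = 285.62 GBP
Implied rate USD→GBP = 0.92 × 0.86 = 0.7912
= 285.62 GBP

285.62 GBP


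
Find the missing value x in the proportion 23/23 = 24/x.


Cross multiply: 23 × x = 23 × 24
23x = 552
x = 552 / 23
= 24.00

24.00


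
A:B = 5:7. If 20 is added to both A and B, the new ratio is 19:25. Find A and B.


Let A = 5k, B = 7k.
(5k + 20) / (7k + 20) = 19/25
Cross-multiply: 25(5k + 20) = 19(7k + 20)
125k + 500 = 133k + 380
125k - 133k = 380 - 500
-8k = -120
k = -120/-8 = 15
A = 5×15 = 75, B = 7×15 = 105
= A = 75, B = 105

A = 75, B = 105


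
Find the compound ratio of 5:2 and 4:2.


Compound ratio = (5×4) : (2×2)
= 20:4
GCD = 4
= 5:1

5:1


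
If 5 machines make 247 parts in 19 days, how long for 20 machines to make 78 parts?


Days ∝ work / workers, so d₂ = d₁ × (m₁/m₂) × (w₂/w₁)
Workers factor (inverse): 5/20 = 0.2500
Work factor (direct): 78/247 ≈ 0.3158
d₂ = 19 × 5/20 × 78/247 = (19 × 5 × 78) / (20 × 247) = 7410/4940
= 1.50 days

1.50 days


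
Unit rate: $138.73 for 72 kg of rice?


Unit rate = total / quantity
= 138.73 / 72
= $1.93 per unit

$1.93 per unit


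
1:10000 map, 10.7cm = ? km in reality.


Real distance = map distance × scale
= 10.7cm × 10000
= 107000 cm = 1070.0 m
= 1.070 km

1.070 km


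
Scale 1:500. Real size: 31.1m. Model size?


Model size = real / scale
= 31.1 / 500
= 0.0622 m

0.0622 m


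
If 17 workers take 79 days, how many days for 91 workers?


Inverse proportion: x × y = constant
k = 17 × 79 = 1343
y₂ = k / 91 = 1343 / 91
= 14.76

14.76


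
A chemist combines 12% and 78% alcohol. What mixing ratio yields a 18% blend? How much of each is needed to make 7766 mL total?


Let x parts of 12% mix with y parts of 78%.
12x + 78y = 18(x + y)
12x + 78y = 18x + 18y
x(12 - 18) = y(18 - 78)
x/y = (78 - 18)/(18 - 12) = 60/6
Simplify: 10:1
Total parts = 11; one part = 7766/11 = 706.00 mL
12% solution: 10×706.00 = 7060.00 mL
78% solution: 1×706.00 = 706.00 mL
= ratio 10:1; 7060.00 mL and 706.00 mL

ratio 10:1; 7060.00 mL and 706.00 mL


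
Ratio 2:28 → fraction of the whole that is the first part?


Total parts = 2 + 28 = 30
First part: 2/30 = 1/15
= 1/15

1/15


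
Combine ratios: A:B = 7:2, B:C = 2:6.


Match B: multiply A:B by 2 → 14:4
Multiply B:C by 2 → 4:12
Combined: 14:4:12
GCD = 2
= 7:2:6

7:2:6


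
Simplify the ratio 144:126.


GCD(144, 126) = 18
144/18 : 126/18
= 8:7

8:7


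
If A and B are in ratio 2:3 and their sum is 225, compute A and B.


Let A = 2k, B = 3k.
2k + 3k = 225
5k = 225 → k = 225/5 = 45
A = 2×45 = 90, B = 3×45 = 135
= A = 90, B = 135

A = 90, B = 135


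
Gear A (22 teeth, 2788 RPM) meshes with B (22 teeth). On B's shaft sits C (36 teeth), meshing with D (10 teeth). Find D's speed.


Stage 1: RPM_B = RPM_A × t_A/t_B = 2788 × 22/22 = 61336/22 = 2788.00
B and C share a shaft → RPM_C = RPM_B
Stage 2: RPM_D = RPM_C × t_C/t_D = RPM_A × (t_A×t_C)/(t_B×t_D)
Overall ratio = (22×36)/(22×10) = 792/220
RPM_D = 2788 × 792/220 = 2208096/220
= 10036.80 RPM

10036.80 RPM


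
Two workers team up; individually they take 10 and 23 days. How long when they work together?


Rate of A = 1/10 per day
Rate of B = 1/23 per day
Combined rate = 1/10 + 1/23 = 33/230 ≈ 0.1435 per day
Days = 1 / combined rate = 230/33
≈ 6.97 days

6.97 days


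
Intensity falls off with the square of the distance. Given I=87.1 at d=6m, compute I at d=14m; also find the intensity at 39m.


I₁d₁² = I₂d₂²
I at 14m = 87.1 × (6/14)² = 87.1 × 36/196 = 3135.6/196 ≈ 15.9980
I at 39m = 87.1 × (6/39)² = 87.1 × 36/1521 = 3135.6/1521 ≈ 2.0615
= 15.9980 and 2.0615

15.9980 and 2.0615


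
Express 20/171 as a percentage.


Percentage = (part / whole) × 100
= (20 / 171) × 100
≈ 11.70%

11.70%


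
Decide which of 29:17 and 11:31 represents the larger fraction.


29/17 = 1.7059
11/31 = 0.3548
1.7059 > 0.3548, so 29:17 is greater
= 29:17

29:17


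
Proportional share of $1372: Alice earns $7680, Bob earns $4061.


Total income = 7680 + 4061 = $11741
Alice: $1372 × 7680/11741 = $897.45
Bob: $1372 × 4061/11741 = $474.55
= Alice: $897.45, Bob: $474.55

Alice: $897.45, Bob: $474.55


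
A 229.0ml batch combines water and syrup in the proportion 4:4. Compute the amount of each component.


Total parts = 4 + 4 = 8
water: 229.0 × 4/8 = 114.5ml
syrup: 229.0 × 4/8 = 114.5ml
= 114.5ml and 114.5ml

114.5ml and 114.5ml


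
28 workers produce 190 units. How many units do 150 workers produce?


Direct proportion: y/x = constant
k = 190/28 ≈ 6.7857
y₂ = k × 150 = 190 × 150 / 28 = 28500/28
≈ 1017.86

1017.86


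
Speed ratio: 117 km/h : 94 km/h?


Ratio = 117:94
GCD = 1
Simplified = 117:94
Time ratio (same distance) = 94:117
Speed ratio = 117:94

117:94


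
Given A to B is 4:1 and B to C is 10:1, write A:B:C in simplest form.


Match B: multiply A:B by 10 → 40:10
Multiply B:C by 1 → 10:1
Combined: 40:10:1
GCD = 1
= 40:10:1

40:10:1


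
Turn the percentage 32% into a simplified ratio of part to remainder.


32% means 32 parts out of 100; remainder = 68
Part : remainder = 32:68
GCD = 4
= 8:17

8:17


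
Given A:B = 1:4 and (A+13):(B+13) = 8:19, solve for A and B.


Let A = 1k, B = 4k.
(1k + 13) / (4k + 13) = 8/19
Cross-multiply: 19(1k + 13) = 8(4k + 13)
19k + 247 = 32k + 104
19k - 32k = 104 - 247
-13k = -143
k = -143/-13 = 11
A = 1×11 = 11, B = 4×11 = 44
= A = 11, B = 44

A = 11, B = 44


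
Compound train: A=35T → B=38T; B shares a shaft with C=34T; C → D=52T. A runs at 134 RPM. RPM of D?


Stage 1: RPM_B = RPM_A × t_A/t_B = 134 × 35/38 = 4690/38 ≈ 123.42
B and C share a shaft → RPM_C = RPM_B
Stage 2: RPM_D = RPM_C × t_C/t_D = RPM_A × (t_A×t_C)/(t_B×t_D)
Overall ratio = (35×34)/(38×52) = 1190/1976
RPM_D = 134 × 1190/1976 = 159460/1976
≈ 80.70 RPM

80.70 RPM


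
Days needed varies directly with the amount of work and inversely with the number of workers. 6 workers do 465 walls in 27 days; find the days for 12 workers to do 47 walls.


Days ∝ work / workers, so d₂ = d₁ × (m₁/m₂) × (w₂/w₁)
Workers factor (inverse): 6/12 = 0.5000
Work factor (direct): 47/465 ≈ 0.1011
d₂ = 27 × 6/12 × 47/465 = (27 × 6 × 47) / (12 × 465) = 7614/5580
≈ 1.36 days

1.36 days


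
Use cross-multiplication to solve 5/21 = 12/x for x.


Cross multiply: 5 × x = 21 × 12
5x = 252
x = 252 / 5
= 50.40

50.40


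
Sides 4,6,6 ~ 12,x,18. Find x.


Scale factor = 12/4 = 3
Missing side = 6 × 3
= 18.0

18.0


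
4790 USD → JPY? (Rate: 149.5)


Amount × rate = 4790 × 149.5
= 716105.00 JPY

716105.00 JPY


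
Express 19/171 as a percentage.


Percentage = (part / whole) × 100
= (19 / 171) × 100
≈ 11.11%

11.11%


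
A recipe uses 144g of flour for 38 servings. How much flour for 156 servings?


Direct proportion: y/x = constant
k = 144/38 ≈ 3.7895
y₂ = k × 156 = 144 × 156 / 38 = 22464/38
≈ 591.16

591.16


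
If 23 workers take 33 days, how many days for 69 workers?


Inverse proportion: x × y = constant
k = 23 × 33 = 759
y₂ = k / 69 = 759 / 69
= 11.00

11.00


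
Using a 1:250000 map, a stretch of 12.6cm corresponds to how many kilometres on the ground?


Real distance = map distance × scale
= 12.6cm × 250000
= 3150000 cm = 31500.0 m
= 31.500 km

31.500 km


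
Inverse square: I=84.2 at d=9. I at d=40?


I₁d₁² = I₂d₂²
I₂ = I₁ × (d₁/d₂)²
= 84.2 × (9/40)²
= 84.2 × 81/1600
= 6820.2/1600
≈ 4.2626

4.2626


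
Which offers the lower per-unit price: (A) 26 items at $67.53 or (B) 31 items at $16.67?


Deal A: $67.53/26 = $2.5973/unit
Deal B: $16.67/31 = $0.5377/unit
B is cheaper per unit
= Deal B

Deal B


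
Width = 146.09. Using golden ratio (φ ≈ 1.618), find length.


φ = (1 + √5) / 2 ≈ 1.618
Length = width × φ = 146.09 × 1.618 = 236.37362
≈ 236.37

236.37


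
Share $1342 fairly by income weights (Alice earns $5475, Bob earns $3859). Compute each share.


Total income = 5475 + 3859 = $9334
Alice: $1342 × 5475/9334 = $787.17
Bob: $1342 × 3859/9334 = $554.83
= Alice: $787.17, Bob: $554.83

Alice: $787.17, Bob: $554.83


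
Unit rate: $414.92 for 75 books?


Unit rate = total / quantity
= 414.92 / 75
= $5.53 per unit

$5.53 per unit


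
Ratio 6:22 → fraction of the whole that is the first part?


Total parts = 6 + 22 = 28
First part: 6/28 = 3/14
= 3/14

3/14


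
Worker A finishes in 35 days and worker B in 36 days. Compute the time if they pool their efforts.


Rate of A = 1/35 per day
Rate of B = 1/36 per day
Combined rate = 1/35 + 1/36 = 71/1260 ≈ 0.0563 per day
Days = 1 / combined rate = 1260/71
≈ 17.75 days

17.75 days


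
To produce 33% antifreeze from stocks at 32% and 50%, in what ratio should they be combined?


Let x parts of 32% mix with y parts of 50%.
32x + 50y = 33(x + y)
32x + 50y = 33x + 33y
x(32 - 33) = y(33 - 50)
x/y = (50 - 33)/(33 - 32) = 17/1
Simplify: 17:1
= 17:1

17:1


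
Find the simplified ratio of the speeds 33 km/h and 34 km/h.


Ratio = 33:34
GCD = 1
Simplified = 33:34
Time ratio (same distance) = 34:33
Speed ratio = 33:34

33:34


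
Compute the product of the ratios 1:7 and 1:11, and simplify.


Compound ratio = (1×1) : (7×11)
= 1:77
GCD = 1
= 1:77

1:77
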